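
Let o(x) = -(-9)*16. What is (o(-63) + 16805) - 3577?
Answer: 13372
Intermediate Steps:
o(x) = 144 (o(x) = -9*(-16) = 144)
(o(-63) + 16805) - 3577 = (144 + 16805) - 3577 = 16949 - 3577 = 13372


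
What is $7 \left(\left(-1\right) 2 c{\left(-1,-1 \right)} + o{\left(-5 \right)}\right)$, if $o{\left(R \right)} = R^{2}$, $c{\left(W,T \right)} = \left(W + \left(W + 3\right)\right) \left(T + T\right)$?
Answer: $203$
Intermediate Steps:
$c{\left(W,T \right)} = 2 T \left(3 + 2 W\right)$ ($c{\left(W,T \right)} = \left(W + \left(3 + W\right)\right) 2 T = \left(3 + 2 W\right) 2 T = 2 T \left(3 + 2 W\right)$)
$7 \left(\left(-1\right) 2 c{\left(-1,-1 \right)} + o{\left(-5 \right)}\right) = 7 \left(\left(-1\right) 2 \cdot 2 \left(-1\right) \left(3 + 2 \left(-1\right)\right) + \left(-5\right)^{2}\right) = 7 \left(- 2 \cdot 2 \left(-1\right) \left(3 - 2\right) + 25\right) = 7 \left(- 2 \cdot 2 \left(-1\right) 1 + 25\right) = 7 \left(\left(-2\right) \left(-2\right) + 25\right) = 7 \left(4 + 25\right) = 7 \cdot 29 = 203$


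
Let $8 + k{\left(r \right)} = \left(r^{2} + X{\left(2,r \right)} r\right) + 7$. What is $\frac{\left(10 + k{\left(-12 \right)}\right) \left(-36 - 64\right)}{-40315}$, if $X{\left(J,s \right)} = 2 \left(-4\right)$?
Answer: $\frac{4980}{8063} \approx 0.61764$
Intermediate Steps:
$X{\left(J,s \right)} = -8$
$k{\left(r \right)} = -1 + r^{2} - 8 r$ ($k{\left(r \right)} = -8 + \left(\left(r^{2} - 8 r\right) + 7\right) = -8 + \left(7 + r^{2} - 8 r\right) = -1 + r^{2} - 8 r$)
$\frac{\left(10 + k{\left(-12 \right)}\right) \left(-36 - 64\right)}{-40315} = \frac{\left(10 - \left(-95 - 144\right)\right) \left(-36 - 64\right)}{-40315} = \left(10 + \left(-1 + 144 + 96\right)\right) \left(-100\right) \left(- \frac{1}{40315}\right) = \left(10 + 239\right) \left(-100\right) \left(- \frac{1}{40315}\right) = 249 \left(-100\right) \left(- \frac{1}{40315}\right) = \left(-24900\right) \left(- \frac{1}{40315}\right) = \frac{4980}{8063}$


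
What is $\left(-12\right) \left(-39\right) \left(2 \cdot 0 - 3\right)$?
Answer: $-1404$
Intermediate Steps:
$\left(-12\right) \left(-39\right) \left(2 \cdot 0 - 3\right) = 468 \left(0 - 3\right) = 468 \left(-3\right) = -1404$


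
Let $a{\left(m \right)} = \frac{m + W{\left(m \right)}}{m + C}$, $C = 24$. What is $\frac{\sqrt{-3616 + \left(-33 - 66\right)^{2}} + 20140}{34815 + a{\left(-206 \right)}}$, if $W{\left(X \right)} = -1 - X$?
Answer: $\frac{3665480}{6336331} + \frac{182 \sqrt{6185}}{6336331} \approx 0.58074$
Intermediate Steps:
$a{\left(m \right)} = - \frac{1}{24 + m}$ ($a{\left(m \right)} = \frac{m - \left(1 + m\right)}{m + 24} = - \frac{1}{24 + m}$)
$\frac{\sqrt{-3616 + \left(-33 - 66\right)^{2}} + 20140}{34815 + a{\left(-206 \right)}} = \frac{\sqrt{-3616 + \left(-33 - 66\right)^{2}} + 20140}{34815 - \frac{1}{24 - 206}} = \frac{\sqrt{-3616 + \left(-99\right)^{2}} + 20140}{34815 - \frac{1}{-182}} = \frac{\sqrt{-3616 + 9801} + 20140}{34815 - - \frac{1}{182}} = \frac{\sqrt{6185} + 20140}{34815 + \frac{1}{182}} = \frac{20140 + \sqrt{6185}}{\frac{6336331}{182}} = \left(20140 + \sqrt{6185}\right) \frac{182}{6336331} = \frac{3665480}{6336331} + \frac{182 \sqrt{6185}}{6336331}$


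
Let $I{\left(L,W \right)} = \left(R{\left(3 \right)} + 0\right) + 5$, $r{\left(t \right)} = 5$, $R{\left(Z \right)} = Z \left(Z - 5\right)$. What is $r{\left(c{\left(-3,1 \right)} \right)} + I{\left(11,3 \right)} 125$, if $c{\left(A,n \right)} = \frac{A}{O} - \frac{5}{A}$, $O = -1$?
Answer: $-120$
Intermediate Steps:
$R{\left(Z \right)} = Z \left(-5 + Z\right)$
$c{\left(A,n \right)} = - A - \frac{5}{A}$ ($c{\left(A,n \right)} = \frac{A}{-1} - \frac{5}{A} = A \left(-1\right) - \frac{5}{A} = - A - \frac{5}{A}$)
$I{\left(L,W \right)} = -1$ ($I{\left(L,W \right)} = \left(3 \left(-5 + 3\right) + 0\right) + 5 = \left(3 \left(-2\right) + 0\right) + 5 = \left(-6 + 0\right) + 5 = -6 + 5 = -1$)
$r{\left(c{\left(-3,1 \right)} \right)} + I{\left(11,3 \right)} 125 = 5 - 125 = -120$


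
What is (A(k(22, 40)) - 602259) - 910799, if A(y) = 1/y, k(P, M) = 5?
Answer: -7565289/5 ≈ -1.5131e+6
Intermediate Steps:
(A(k(22, 40)) - 602259) - 910799 = (1/5 - 602259) - 910799 = (⅕ - 602259) - 910799 = -3011294/5 - 910799 = -7565289/5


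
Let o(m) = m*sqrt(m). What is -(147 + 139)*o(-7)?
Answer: 2002*I*sqrt(7) ≈ 5296.8*I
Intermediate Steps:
o(m) = m**(3/2)
-(147 + 139)*o(-7) = -(147 + 139)*(-7)**(3/2) = -286*(-7*I*sqrt(7)) = -(-2002)*I*sqrt(7) = 2002*I*sqrt(7)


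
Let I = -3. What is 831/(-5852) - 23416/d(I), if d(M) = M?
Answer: 137027939/17556 ≈ 7805.2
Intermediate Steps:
831/(-5852) - 23416/d(I) = 831/(-5852) - 23416/(-3) = 831*(-1/5852) - 23416*(-⅓) = -831/5852 + 23416/3 = 137027939/17556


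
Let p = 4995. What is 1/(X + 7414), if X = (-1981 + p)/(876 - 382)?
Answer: 247/1832765 ≈ 0.00013477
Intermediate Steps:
X = 1507/247 (X = (-1981 + 4995)/(876 - 382) = 3014/494 = 3014*(1/494) = 1507/247 ≈ 6.1012)
1/(X + 7414) = 1/(1507/247 + 7414) = 1/(1832765/247) = 247/1832765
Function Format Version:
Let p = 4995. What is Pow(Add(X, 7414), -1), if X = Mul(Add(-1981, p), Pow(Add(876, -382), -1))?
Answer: Rational(247, 1832765) ≈ 0.00013477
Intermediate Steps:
X = Rational(1507, 247) (X = Mul(Add(-1981, 4995), Pow(Add(876, -382), -1)) = Mul(3014, Pow(494, -1)) = Mul(3014, Rational(1, 494)) = Rational(1507, 247) ≈ 6.1012)
Pow(Add(X, 7414), -1) = Pow(Add(Rational(1507, 247), 7414), -1) = Pow(Rational(1832765, 247), -1) = Rational(247, 1832765)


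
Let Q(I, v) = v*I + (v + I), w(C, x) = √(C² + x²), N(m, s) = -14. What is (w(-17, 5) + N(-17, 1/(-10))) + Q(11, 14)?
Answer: 165 + √314 ≈ 182.72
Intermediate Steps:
Q(I, v) = I + v + I*v (Q(I, v) = I*v + (I + v) = I + v + I*v)
(w(-17, 5) + N(-17, 1/(-10))) + Q(11, 14) = (√((-17)² + 5²) - 14) + (11 + 14 + 11*14) = (√(289 + 25) - 14) + (11 + 14 + 154) = (√314 - 14) + 179 = (-14 + √314) + 179 = 165 + √314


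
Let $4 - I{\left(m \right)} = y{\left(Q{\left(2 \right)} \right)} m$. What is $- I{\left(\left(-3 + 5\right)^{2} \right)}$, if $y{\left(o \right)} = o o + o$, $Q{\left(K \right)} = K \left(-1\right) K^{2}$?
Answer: $220$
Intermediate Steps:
$Q{\left(K \right)} = - K^{3}$ ($Q{\left(K \right)} = - K K^{2} = - K^{3}$)
$y{\left(o \right)} = o + o^{2}$ ($y{\left(o \right)} = o^{2} + o = o + o^{2}$)
$I{\left(m \right)} = 4 - 56 m$ ($I{\left(m \right)} = 4 - - 2^{3} \left(1 - 2^{3}\right) m = 4 - \left(-1\right) 8 \left(1 - 8\right) m = 4 - - 8 \left(1 - 8\right) m = 4 - \left(-8\right) \left(-7\right) m = 4 - 56 m$)
$- I{\left(\left(-3 + 5\right)^{2} \right)} = - (4 - 56 \left(-3 + 5\right)^{2}) = - (4 - 56 \cdot 2^{2}) = - (4 - 224) = \left(-1\right) \left(-220\right) = 220$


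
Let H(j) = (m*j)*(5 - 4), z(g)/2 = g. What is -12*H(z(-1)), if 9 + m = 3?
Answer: -144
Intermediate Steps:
m = -6 (m = -9 + 3 = -6)
z(g) = 2*g
H(j) = -6*j (H(j) = (-6*j)*(5 - 4) = -6*j*1 = -6*j)
-12*H(z(-1)) = -(-72)*2*(-1) = -(-72)*(-2) = -12*12 = -144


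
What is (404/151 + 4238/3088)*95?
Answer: 89655775/233144 ≈ 384.55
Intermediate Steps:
(404/151 + 4238/3088)*95 = (404*(1/151) + 4238*(1/3088))*95 = (404/151 + 2119/1544)*95 = (943745/233144)*95 = 89655775/233144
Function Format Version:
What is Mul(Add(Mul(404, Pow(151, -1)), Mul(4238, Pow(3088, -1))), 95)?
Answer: Rational(89655775, 233144) ≈ 384.55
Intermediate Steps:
Mul(Add(Mul(404, Pow(151, -1)), Mul(4238, Pow(3088, -1))), 95) = Mul(Add(Mul(404, Rational(1, 151)), Mul(4238, Rational(1, 3088))), 95) = Mul(Add(Rational(404, 151), Rational(2119, 1544)), 95) = Mul(Rational(943745, 233144), 95) = Rational(89655775, 233144)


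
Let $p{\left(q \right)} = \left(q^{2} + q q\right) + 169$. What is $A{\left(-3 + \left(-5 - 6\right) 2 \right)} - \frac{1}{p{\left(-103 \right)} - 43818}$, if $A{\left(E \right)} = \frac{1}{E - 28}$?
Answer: $- \frac{22378}{1188843} \approx -0.018823$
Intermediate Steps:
$p{\left(q \right)} = 169 + 2 q^{2}$ ($p{\left(q \right)} = \left(q^{2} + q^{2}\right) + 169 = 2 q^{2} + 169 = 169 + 2 q^{2}$)
$A{\left(E \right)} = \frac{1}{-28 + E}$
$A{\left(-3 + \left(-5 - 6\right) 2 \right)} - \frac{1}{p{\left(-103 \right)} - 43818} = \frac{1}{-28 + \left(-3 + \left(-5 - 6\right) 2\right)} - \frac{1}{\left(169 + 2 \left(-103\right)^{2}\right) - 43818} = \frac{1}{-28 + \left(-3 + \left(-5 - 6\right) 2\right)} - \frac{1}{\left(169 + 2 \cdot 10609\right) - 43818} = \frac{1}{-28 - 25} - \frac{1}{\left(169 + 21218\right) - 43818} = \frac{1}{-28 - 25} - \frac{1}{21387 - 43818} = \frac{1}{-28 - 25} - \frac{1}{-22431} = \frac{1}{-53} - - \frac{1}{22431} = - \frac{1}{53} + \frac{1}{22431} = - \frac{22378}{1188843}$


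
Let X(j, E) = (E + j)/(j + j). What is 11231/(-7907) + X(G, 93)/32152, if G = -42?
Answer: -10110909555/7118324192 ≈ -1.4204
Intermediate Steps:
X(j, E) = (E + j)/(2*j) (X(j, E) = (E + j)/((2*j)) = (E + j)*(1/(2*j)) = (E + j)/(2*j))
11231/(-7907) + X(G, 93)/32152 = 11231/(-7907) + ((½)*(93 - 42)/(-42))/32152 = 11231*(-1/7907) + ((½)*(-1/42)*51)*(1/32152) = -11231/7907 - 17/28*1/32152 = -11231/7907 - 17/900256 = -10110909555/7118324192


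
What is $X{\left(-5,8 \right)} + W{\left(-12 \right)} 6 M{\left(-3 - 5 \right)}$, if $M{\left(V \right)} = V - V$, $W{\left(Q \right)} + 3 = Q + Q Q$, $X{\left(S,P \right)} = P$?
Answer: $8$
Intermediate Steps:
$W{\left(Q \right)} = -3 + Q + Q^{2}$ ($W{\left(Q \right)} = -3 + \left(Q + Q Q\right) = -3 + \left(Q + Q^{2}\right) = -3 + Q + Q^{2}$)
$M{\left(V \right)} = 0$
$X{\left(-5,8 \right)} + W{\left(-12 \right)} 6 M{\left(-3 - 5 \right)} = 8 + \left(-3 - 12 + \left(-12\right)^{2}\right) 6 \cdot 0 = 8 + \left(-3 - 12 + 144\right) 0 = 8 + 129 \cdot 0 = 8 + 0 = 8$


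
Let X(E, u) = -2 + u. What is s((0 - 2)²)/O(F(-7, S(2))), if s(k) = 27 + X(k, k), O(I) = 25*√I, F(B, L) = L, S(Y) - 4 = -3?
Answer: 29/25 ≈ 1.1600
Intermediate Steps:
S(Y) = 1 (S(Y) = 4 - 3 = 1)
s(k) = 25 + k (s(k) = 27 + (-2 + k) = 25 + k)
s((0 - 2)²)/O(F(-7, S(2))) = (25 + (0 - 2)²)/((25*√1)) = (25 + (-2)²)/((25*1)) = (25 + 4)/25 = 29*(1/25) = 29/25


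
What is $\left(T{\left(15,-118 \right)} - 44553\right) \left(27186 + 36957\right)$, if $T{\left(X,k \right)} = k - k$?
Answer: $-2857763079$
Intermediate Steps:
$T{\left(X,k \right)} = 0$
$\left(T{\left(15,-118 \right)} - 44553\right) \left(27186 + 36957\right) = \left(0 - 44553\right) \left(27186 + 36957\right) = \left(-44553\right) 64143 = -2857763079$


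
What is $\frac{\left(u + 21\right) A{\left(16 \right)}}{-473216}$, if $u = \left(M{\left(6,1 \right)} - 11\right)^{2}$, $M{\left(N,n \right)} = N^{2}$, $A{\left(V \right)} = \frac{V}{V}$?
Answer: $- \frac{323}{236608} \approx -0.0013651$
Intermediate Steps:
$A{\left(V \right)} = 1$
$u = 625$ ($u = \left(6^{2} - 11\right)^{2} = \left(36 - 11\right)^{2} = 25^{2} = 625$)
$\frac{\left(u + 21\right) A{\left(16 \right)}}{-473216} = \frac{\left(625 + 21\right) 1}{-473216} = 646 \cdot 1 \left(- \frac{1}{473216}\right) = 646 \left(- \frac{1}{473216}\right) = - \frac{323}{236608}$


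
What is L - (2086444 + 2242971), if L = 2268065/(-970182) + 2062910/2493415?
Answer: -2094629160427679461/483813270306 ≈ -4.3294e+6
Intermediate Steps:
L = -730765828471/483813270306 (L = 2268065*(-1/970182) + 2062910*(1/2493415) = -2268065/970182 + 412582/498683 = -730765828471/483813270306 ≈ -1.5104)
L - (2086444 + 2242971) = -730765828471/483813270306 - (2086444 + 2242971) = -730765828471/483813270306 - 1*4329415 = -730765828471/483813270306 - 4329415 = -2094629160427679461/483813270306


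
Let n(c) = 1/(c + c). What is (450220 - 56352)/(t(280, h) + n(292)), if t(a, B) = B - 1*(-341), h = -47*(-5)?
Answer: 230018912/336385 ≈ 683.80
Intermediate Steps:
n(c) = 1/(2*c)
h = 235
t(a, B) = 341 + B (t(a, B) = B + 341 = 341 + B)
(450220 - 56352)/(t(280, h) + n(292)) = (450220 - 56352)/((341 + 235) + (1/2)/292) = 393868/(576 + (1/2)*(1/292)) = 393868/(576 + 1/584) = 393868/(336385/584) = 393868*(584/336385) = 230018912/336385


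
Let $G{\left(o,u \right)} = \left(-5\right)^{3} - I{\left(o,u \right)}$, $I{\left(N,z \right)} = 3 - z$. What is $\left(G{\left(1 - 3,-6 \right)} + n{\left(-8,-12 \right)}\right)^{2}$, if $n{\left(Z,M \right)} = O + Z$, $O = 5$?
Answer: $18769$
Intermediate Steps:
$n{\left(Z,M \right)} = 5 + Z$
$G{\left(o,u \right)} = -128 + u$ ($G{\left(o,u \right)} = \left(-5\right)^{3} - \left(3 - u\right) = -125 + \left(-3 + u\right) = -128 + u$)
$\left(G{\left(1 - 3,-6 \right)} + n{\left(-8,-12 \right)}\right)^{2} = \left(\left(-128 - 6\right) + \left(5 - 8\right)\right)^{2} = \left(-134 - 3\right)^{2} = \left(-137\right)^{2} = 18769$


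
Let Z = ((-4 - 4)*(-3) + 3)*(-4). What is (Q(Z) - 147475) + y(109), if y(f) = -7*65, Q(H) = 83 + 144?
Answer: -147703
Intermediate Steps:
Z = -108 (Z = (-8*(-3) + 3)*(-4) = (24 + 3)*(-4) = 27*(-4) = -108)
Q(H) = 227
y(f) = -455
(Q(Z) - 147475) + y(109) = (227 - 147475) - 455 = -147248 - 455 = -147703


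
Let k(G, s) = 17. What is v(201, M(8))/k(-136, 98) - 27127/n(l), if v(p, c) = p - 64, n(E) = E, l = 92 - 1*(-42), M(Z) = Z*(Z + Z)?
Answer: -442801/2278 ≈ -194.38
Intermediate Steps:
M(Z) = 2*Z² (M(Z) = Z*(2*Z) = 2*Z²)
l = 134 (l = 92 + 42 = 134)
v(p, c) = -64 + p
v(201, M(8))/k(-136, 98) - 27127/n(l) = (-64 + 201)/17 - 27127/134 = 137*(1/17) - 27127*1/134 = 137/17 - 27127/134 = -442801/2278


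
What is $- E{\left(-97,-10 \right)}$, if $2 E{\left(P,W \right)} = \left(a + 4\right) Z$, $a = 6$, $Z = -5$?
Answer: $25$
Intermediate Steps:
$E{\left(P,W \right)} = -25$ ($E{\left(P,W \right)} = \frac{\left(6 + 4\right) \left(-5\right)}{2} = \frac{10 \left(-5\right)}{2} = \frac{1}{2} \left(-50\right) = -25$)
$- E{\left(-97,-10 \right)} = \left(-1\right) \left(-25\right) = 25$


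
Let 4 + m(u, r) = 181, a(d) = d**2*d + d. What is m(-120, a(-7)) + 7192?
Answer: 7369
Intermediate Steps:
a(d) = d + d**3 (a(d) = d**3 + d = d + d**3)
m(u, r) = 177 (m(u, r) = -4 + 181 = 177)
m(-120, a(-7)) + 7192 = 177 + 7192 = 7369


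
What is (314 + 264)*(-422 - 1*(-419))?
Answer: -1734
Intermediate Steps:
(314 + 264)*(-422 - 1*(-419)) = 578*(-422 + 419) = 578*(-3) = -1734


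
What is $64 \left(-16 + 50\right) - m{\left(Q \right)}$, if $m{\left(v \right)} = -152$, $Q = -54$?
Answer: $2328$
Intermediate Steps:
$64 \left(-16 + 50\right) - m{\left(Q \right)} = 64 \left(-16 + 50\right) - -152 = 64 \cdot 34 + 152 = 2176 + 152 = 2328$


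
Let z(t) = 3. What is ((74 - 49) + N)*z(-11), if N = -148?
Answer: -369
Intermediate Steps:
((74 - 49) + N)*z(-11) = ((74 - 49) - 148)*3 = (25 - 148)*3 = -123*3 = -369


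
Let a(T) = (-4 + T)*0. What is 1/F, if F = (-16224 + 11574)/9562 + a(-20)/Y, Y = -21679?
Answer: -4781/2325 ≈ -2.0563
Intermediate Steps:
a(T) = 0
F = -2325/4781 (F = (-16224 + 11574)/9562 + 0/(-21679) = -4650*1/9562 + 0*(-1/21679) = -2325/4781 + 0 = -2325/4781 ≈ -0.48630)
1/F = 1/(-2325/4781) = -4781/2325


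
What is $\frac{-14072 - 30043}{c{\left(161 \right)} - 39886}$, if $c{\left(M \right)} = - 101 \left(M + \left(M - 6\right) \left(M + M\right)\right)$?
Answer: $\frac{14705}{1699019} \approx 0.008655$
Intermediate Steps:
$c{\left(M \right)} = - 101 M - 202 M \left(-6 + M\right)$ ($c{\left(M \right)} = - 101 \left(M + \left(-6 + M\right) 2 M\right) = - 101 \left(M + 2 M \left(-6 + M\right)\right) = - 101 M - 202 M \left(-6 + M\right)$)
$\frac{-14072 - 30043}{c{\left(161 \right)} - 39886} = \frac{-14072 - 30043}{101 \cdot 161 \left(11 - 322\right) - 39886} = - \frac{44115}{101 \cdot 161 \left(-311\right) - 39886} = - \frac{44115}{-5057171 - 39886} = - \frac{44115}{-5097057} = \left(-44115\right) \left(- \frac{1}{5097057}\right) = \frac{14705}{1699019}$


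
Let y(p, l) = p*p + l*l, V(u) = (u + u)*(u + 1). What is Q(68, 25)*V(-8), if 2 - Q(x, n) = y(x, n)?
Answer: -587664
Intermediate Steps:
V(u) = 2*u*(1 + u) (V(u) = (2*u)*(1 + u) = 2*u*(1 + u))
y(p, l) = l² + p² (y(p, l) = p² + l² = l² + p²)
Q(x, n) = 2 - n² - x² (Q(x, n) = 2 - (n² + x²) = 2 + (-n² - x²) = 2 - n² - x²)
Q(68, 25)*V(-8) = (2 - 1*25² - 1*68²)*(2*(-8)*(1 - 8)) = (2 - 1*625 - 1*4624)*(2*(-8)*(-7)) = (2 - 625 - 4624)*112 = -5247*112 = -587664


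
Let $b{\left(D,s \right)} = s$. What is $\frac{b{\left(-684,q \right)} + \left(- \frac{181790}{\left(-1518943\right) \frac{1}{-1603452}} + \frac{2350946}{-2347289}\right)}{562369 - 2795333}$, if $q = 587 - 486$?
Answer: $\frac{683858349010775971}{7961405816276752028} \approx 0.085897$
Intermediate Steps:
$q = 101$
$\frac{b{\left(-684,q \right)} + \left(- \frac{181790}{\left(-1518943\right) \frac{1}{-1603452}} + \frac{2350946}{-2347289}\right)}{562369 - 2795333} = \frac{101 + \left(- \frac{181790}{\left(-1518943\right) \frac{1}{-1603452}} + \frac{2350946}{-2347289}\right)}{562369 - 2795333} = \frac{101 + \left(- \frac{181790}{\left(-1518943\right) \left(- \frac{1}{1603452}\right)} + 2350946 \left(- \frac{1}{2347289}\right)\right)}{-2232964} = \left(101 - \left(\frac{2350946}{2347289} + \frac{181790}{\frac{1518943}{1603452}}\right)\right) \left(- \frac{1}{2232964}\right) = \left(101 - \frac{684218454228524198}{3565398195527}\right) \left(- \frac{1}{2232964}\right) = \left(- \frac{683858349010775971}{3565398195527}\right) \left(- \frac{1}{2232964}\right) = \frac{683858349010775971}{7961405816276752028}$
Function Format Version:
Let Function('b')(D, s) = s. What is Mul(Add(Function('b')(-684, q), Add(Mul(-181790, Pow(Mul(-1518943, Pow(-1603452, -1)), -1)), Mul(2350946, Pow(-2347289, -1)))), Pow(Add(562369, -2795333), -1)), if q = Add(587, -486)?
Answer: Rational(683858349010775971, 7961405816276752028) ≈ 0.085897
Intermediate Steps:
q = 101
Mul(Add(Function('b')(-684, q), Add(Mul(-181790, Pow(Mul(-1518943, Pow(-1603452, -1)), -1)), Mul(2350946, Pow(-2347289, -1)))), Pow(Add(562369, -2795333), -1)) = Mul(Add(101, Add(Mul(-181790, Pow(Mul(-1518943, Pow(-1603452, -1)), -1)), Mul(2350946, Pow(-2347289, -1)))), Pow(Add(562369, -2795333), -1)) = Mul(Add(101, Add(Mul(-181790, Pow(Mul(-1518943, Rational(-1, 1603452)), -1)), Mul(2350946, Rational(-1, 2347289)))), Pow(-2232964, -1)) = Mul(Add(101, Add(Mul(-181790, Pow(Rational(1518943, 1603452), -1)), Rational(-2350946, 2347289))), Rational(-1, 2232964)) = Mul(Add(101, Add(Mul(-181790, Rational(1603452, 1518943)), Rational(-2350946, 2347289))), Rational(-1, 2232964)) = Mul(Add(101, Add(Rational(-291491539080, 1518943), Rational(-2350946, 2347289))), Rational(-1, 2232964)) = Mul(Add(101, Rational(-684218454228524198, 3565398195527)), Rational(-1, 2232964)) = Mul(Rational(-683858349010775971, 3565398195527), Rational(-1, 2232964)) = Rational(683858349010775971, 7961405816276752028)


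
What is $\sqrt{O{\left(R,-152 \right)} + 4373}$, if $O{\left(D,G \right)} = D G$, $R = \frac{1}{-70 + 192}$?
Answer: $\frac{\sqrt{16267297}}{61} \approx 66.119$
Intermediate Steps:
$R = \frac{1}{122} \approx 0.0081967$
$\sqrt{O{\left(R,-152 \right)} + 4373} = \sqrt{\frac{1}{122} \left(-152\right) + 4373} = \sqrt{- \frac{76}{61} + 4373} = \sqrt{\frac{266677}{61}} = \frac{\sqrt{16267297}}{61}$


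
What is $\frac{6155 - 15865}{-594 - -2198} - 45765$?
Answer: $- \frac{36708385}{802} \approx -45771.0$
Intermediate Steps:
$\frac{6155 - 15865}{-594 - -2198} - 45765 = - \frac{9710}{-594 + \left(2212 - 14\right)} - 45765 = - \frac{9710}{-594 + 2198} - 45765 = - \frac{9710}{1604} - 45765 = \left(-9710\right) \frac{1}{1604} - 45765 = - \frac{4855}{802} - 45765 = - \frac{36708385}{802}$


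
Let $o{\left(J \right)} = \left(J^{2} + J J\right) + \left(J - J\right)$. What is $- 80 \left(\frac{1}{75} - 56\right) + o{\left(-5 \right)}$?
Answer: $\frac{67934}{15} \approx 4528.9$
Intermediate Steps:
$o{\left(J \right)} = 2 J^{2}$ ($o{\left(J \right)} = \left(J^{2} + J^{2}\right) + 0 = 2 J^{2} + 0 = 2 J^{2}$)
$- 80 \left(\frac{1}{75} - 56\right) + o{\left(-5 \right)} = - 80 \left(\frac{1}{75} - 56\right) + 2 \left(-5\right)^{2} = - 80 \left(\frac{1}{75} - 56\right) + 2 \cdot 25 = - 80 \left(\frac{1}{75} - 56\right) + 50 = \left(-80\right) \left(- \frac{4199}{75}\right) + 50 = \frac{67184}{15} + 50 = \frac{67934}{15}$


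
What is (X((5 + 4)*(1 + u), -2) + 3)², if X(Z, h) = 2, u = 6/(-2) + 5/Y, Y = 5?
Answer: 25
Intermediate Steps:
u = -2 (u = 6/(-2) + 5/5 = 6*(-½) + 5*(⅕) = -3 + 1 = -2)
(X((5 + 4)*(1 + u), -2) + 3)² = (2 + 3)² = 5² = 25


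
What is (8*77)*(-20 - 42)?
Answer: -38192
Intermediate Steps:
(8*77)*(-20 - 42) = 616*(-62) = -38192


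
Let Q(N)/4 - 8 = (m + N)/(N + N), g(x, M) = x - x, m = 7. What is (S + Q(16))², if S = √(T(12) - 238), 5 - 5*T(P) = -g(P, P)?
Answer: 62673/64 + 279*I*√237/4 ≈ 979.27 + 1073.8*I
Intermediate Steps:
g(x, M) = 0
T(P) = 1 (T(P) = 1 - (-1)*0/5 = 1 - ⅕*0 = 1 + 0 = 1)
Q(N) = 32 + 2*(7 + N)/N (Q(N) = 32 + 4*((7 + N)/(N + N)) = 32 + 4*((7 + N)/((2*N))) = 32 + 4*((7 + N)*(1/(2*N))) = 32 + 4*((7 + N)/(2*N)) = 32 + 2*(7 + N)/N)
S = I*√237 (S = √(1 - 238) = √(-237) = I*√237 ≈ 15.395*I)
(S + Q(16))² = (I*√237 + (34 + 14/16))² = (I*√237 + (34 + 14*(1/16)))² = (I*√237 + (34 + 7/8))² = (I*√237 + 279/8)² = (279/8 + I*√237)²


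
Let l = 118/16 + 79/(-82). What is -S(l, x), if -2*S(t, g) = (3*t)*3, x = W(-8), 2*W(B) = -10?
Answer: 18927/656 ≈ 28.852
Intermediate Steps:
W(B) = -5 (W(B) = (½)*(-10) = -5)
x = -5
l = 2103/328 (l = 118*(1/16) + 79*(-1/82) = 59/8 - 79/82 = 2103/328 ≈ 6.4116)
S(t, g) = -9*t/2 (S(t, g) = -3*t*3/2 = -9*t/2)
-S(l, x) = -(-9)*2103/(2*328) = -1*(-18927/656) = 18927/656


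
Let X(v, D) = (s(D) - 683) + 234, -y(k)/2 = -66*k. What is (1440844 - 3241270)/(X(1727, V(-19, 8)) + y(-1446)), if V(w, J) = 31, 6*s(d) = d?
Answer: 10802556/1147895 ≈ 9.4108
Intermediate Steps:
y(k) = 132*k (y(k) = -(-132)*k = 132*k)
s(d) = d/6
X(v, D) = -449 + D/6 (X(v, D) = (D/6 - 683) + 234 = (-683 + D/6) + 234 = -449 + D/6)
(1440844 - 3241270)/(X(1727, V(-19, 8)) + y(-1446)) = (1440844 - 3241270)/((-449 + (⅙)*31) + 132*(-1446)) = -1800426/((-449 + 31/6) - 190872) = -1800426/(-2663/6 - 190872) = -1800426/(-1147895/6) = -1800426*(-6/1147895) = 10802556/1147895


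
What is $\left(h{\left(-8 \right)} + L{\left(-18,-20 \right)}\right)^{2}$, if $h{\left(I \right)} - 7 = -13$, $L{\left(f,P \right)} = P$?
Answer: $676$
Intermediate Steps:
$h{\left(I \right)} = -6$ ($h{\left(I \right)} = 7 - 13 = -6$)
$\left(h{\left(-8 \right)} + L{\left(-18,-20 \right)}\right)^{2} = \left(-6 - 20\right)^{2} = \left(-26\right)^{2} = 676$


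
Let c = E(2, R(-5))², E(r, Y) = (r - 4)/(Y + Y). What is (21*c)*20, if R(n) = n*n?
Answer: 84/125 ≈ 0.67200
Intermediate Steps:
R(n) = n²
E(r, Y) = (-4 + r)/(2*Y) (E(r, Y) = (-4 + r)/((2*Y)) = (-4 + r)*(1/(2*Y)) = (-4 + r)/(2*Y))
c = 1/625 (c = ((-4 + 2)/(2*((-5)²)))² = ((½)*(-2)/25)² = ((½)*(1/25)*(-2))² = (-1/25)² = 1/625 ≈ 0.0016000)
(21*c)*20 = (21*(1/625))*20 = (21/625)*20 = 84/125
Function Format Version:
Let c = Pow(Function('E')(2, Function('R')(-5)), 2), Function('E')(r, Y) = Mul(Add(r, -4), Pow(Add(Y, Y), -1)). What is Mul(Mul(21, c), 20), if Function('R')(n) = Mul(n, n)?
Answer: Rational(84, 125) ≈ 0.67200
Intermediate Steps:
Function('R')(n) = Pow(n, 2)
Function('E')(r, Y) = Mul(Rational(1, 2), Pow(Y, -1), Add(-4, r)) (Function('E')(r, Y) = Mul(Add(-4, r), Pow(Mul(2, Y), -1)) = Mul(Add(-4, r), Mul(Rational(1, 2), Pow(Y, -1))) = Mul(Rational(1, 2), Pow(Y, -1), Add(-4, r)))
c = Rational(1, 625) (c = Pow(Mul(Rational(1, 2), Pow(Pow(-5, 2), -1), Add(-4, 2)), 2) = Pow(Mul(Rational(1, 2), Pow(25, -1), -2), 2) = Pow(Mul(Rational(1, 2), Rational(1, 25), -2), 2) = Pow(Rational(-1, 25), 2) = Rational(1, 625) ≈ 0.0016000)
Mul(Mul(21, c), 20) = Mul(Mul(21, Rational(1, 625)), 20) = Mul(Rational(21, 625), 20) = Rational(84, 125)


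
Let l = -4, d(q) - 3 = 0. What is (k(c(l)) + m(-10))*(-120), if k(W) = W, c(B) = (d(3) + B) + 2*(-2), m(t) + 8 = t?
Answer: 2760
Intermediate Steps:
d(q) = 3 (d(q) = 3 + 0 = 3)
m(t) = -8 + t
c(B) = -1 + B (c(B) = (3 + B) + 2*(-2) = (3 + B) - 4 = -1 + B)
(k(c(l)) + m(-10))*(-120) = ((-1 - 4) + (-8 - 10))*(-120) = (-5 - 18)*(-120) = -23*(-120) = 2760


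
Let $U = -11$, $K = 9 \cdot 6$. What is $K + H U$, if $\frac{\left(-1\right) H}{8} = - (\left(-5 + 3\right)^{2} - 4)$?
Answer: $54$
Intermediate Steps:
$K = 54$
$H = 0$ ($H = - 8 \left(- (\left(-5 + 3\right)^{2} - 4)\right) = - 8 \left(- (\left(-2\right)^{2} - 4)\right) = - 8 \left(- (4 - 4)\right) = - 8 \left(\left(-1\right) 0\right) = \left(-8\right) 0 = 0$)
$K + H U = 54 + 0 \left(-11\right) = 54 + 0 = 54$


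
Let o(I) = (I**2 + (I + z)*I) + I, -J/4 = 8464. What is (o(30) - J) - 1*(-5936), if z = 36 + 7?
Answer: 42912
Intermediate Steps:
J = -33856 (J = -4*8464 = -33856)
z = 43
o(I) = I + I**2 + I*(43 + I) (o(I) = (I**2 + (I + 43)*I) + I = (I**2 + (43 + I)*I) + I = (I**2 + I*(43 + I)) + I = I + I**2 + I*(43 + I))
(o(30) - J) - 1*(-5936) = (2*30*(22 + 30) - 1*(-33856)) - 1*(-5936) = (2*30*52 + 33856) + 5936 = (3120 + 33856) + 5936 = 36976 + 5936 = 42912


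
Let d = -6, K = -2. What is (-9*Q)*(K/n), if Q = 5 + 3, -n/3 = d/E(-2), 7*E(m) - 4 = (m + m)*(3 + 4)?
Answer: -192/7 ≈ -27.429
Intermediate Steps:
E(m) = 4/7 + 2*m (E(m) = 4/7 + ((m + m)*(3 + 4))/7 = 4/7 + ((2*m)*7)/7 = 4/7 + (14*m)/7 = 4/7 + 2*m)
n = -21/4 (n = -(-18)/(4/7 + 2*(-2)) = -(-18)/(4/7 - 4) = -(-18)/(-24/7) = -(-18)*(-7)/24 = -3*7/4 = -21/4 ≈ -5.2500)
Q = 8
(-9*Q)*(K/n) = (-9*8)*(-2/(-21/4)) = -(-144)*(-4)/21 = -72*8/21 = -192/7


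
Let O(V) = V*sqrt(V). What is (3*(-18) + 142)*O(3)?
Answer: 264*sqrt(3) ≈ 457.26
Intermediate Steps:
O(V) = V**(3/2)
(3*(-18) + 142)*O(3) = (3*(-18) + 142)*3**(3/2) = (-54 + 142)*(3*sqrt(3)) = 88*(3*sqrt(3)) = 264*sqrt(3)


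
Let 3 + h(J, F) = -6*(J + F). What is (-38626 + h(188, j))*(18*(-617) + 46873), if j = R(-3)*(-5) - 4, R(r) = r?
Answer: -1424349241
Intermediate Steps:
j = 11 (j = -3*(-5) - 4 = 15 - 4 = 11)
h(J, F) = -3 - 6*F - 6*J (h(J, F) = -3 - 6*(J + F) = -3 - 6*(F + J) = -3 + (-6*F - 6*J) = -3 - 6*F - 6*J)
(-38626 + h(188, j))*(18*(-617) + 46873) = (-38626 + (-3 - 6*11 - 6*188))*(18*(-617) + 46873) = (-38626 + (-3 - 66 - 1128))*(-11106 + 46873) = (-38626 - 1197)*35767 = -39823*35767 = -1424349241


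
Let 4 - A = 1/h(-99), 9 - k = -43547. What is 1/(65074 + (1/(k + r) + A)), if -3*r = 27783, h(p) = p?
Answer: 3395205/220953185384 ≈ 1.5366e-5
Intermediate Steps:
k = 43556 (k = 9 - 1*(-43547) = 9 + 43547 = 43556)
r = -9261 (r = -1/3*27783 = -9261)
A = 397/99 (A = 4 - 1/(-99) = 4 - 1*(-1/99) = 4 + 1/99 = 397/99 ≈ 4.0101)
1/(65074 + (1/(k + r) + A)) = 1/(65074 + (1/(43556 - 9261) + 397/99)) = 1/(65074 + (1/34295 + 397/99)) = 1/(65074 + 13615214/3395205) = 1/(220953185384/3395205) = 3395205/220953185384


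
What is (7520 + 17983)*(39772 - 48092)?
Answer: -212184960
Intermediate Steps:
(7520 + 17983)*(39772 - 48092) = 25503*(-8320) = -212184960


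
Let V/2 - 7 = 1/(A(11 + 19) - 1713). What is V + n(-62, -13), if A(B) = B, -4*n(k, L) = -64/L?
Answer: 279352/21879 ≈ 12.768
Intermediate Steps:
n(k, L) = 16/L (n(k, L) = -(-16)/L = 16/L)
V = 23560/1683 (V = 14 + 2/((11 + 19) - 1713) = 14 + 2/(30 - 1713) = 14 + 2/(-1683) = 14 + 2*(-1/1683) = 14 - 2/1683 = 23560/1683 ≈ 13.999)
V + n(-62, -13) = 23560/1683 + 16/(-13) = 23560/1683 + 16*(-1/13) = 23560/1683 - 16/13 = 279352/21879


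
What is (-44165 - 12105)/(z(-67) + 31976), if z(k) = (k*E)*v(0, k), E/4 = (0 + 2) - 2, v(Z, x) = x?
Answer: -28135/15988 ≈ -1.7598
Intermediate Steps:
E = 0 (E = 4*((0 + 2) - 2) = 4*(2 - 2) = 4*0 = 0)
z(k) = 0 (z(k) = (k*0)*k = 0*k = 0)
(-44165 - 12105)/(z(-67) + 31976) = (-44165 - 12105)/(0 + 31976) = -56270/31976 = -56270*1/31976 = -28135/15988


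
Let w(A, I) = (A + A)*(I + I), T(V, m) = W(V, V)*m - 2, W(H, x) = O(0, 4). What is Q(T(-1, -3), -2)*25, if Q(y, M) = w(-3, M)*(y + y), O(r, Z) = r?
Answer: -2400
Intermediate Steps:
W(H, x) = 0
T(V, m) = -2 (T(V, m) = 0*m - 2 = 0 - 2 = -2)
w(A, I) = 4*A*I (w(A, I) = (2*A)*(2*I) = 4*A*I)
Q(y, M) = -24*M*y (Q(y, M) = (4*(-3)*M)*(y + y) = (-12*M)*(2*y) = -24*M*y)
Q(T(-1, -3), -2)*25 = -24*(-2)*(-2)*25 = -96*25 = -2400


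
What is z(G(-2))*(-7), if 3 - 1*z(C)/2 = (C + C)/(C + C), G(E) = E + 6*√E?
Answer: -28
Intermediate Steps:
z(C) = 4 (z(C) = 6 - 2*(C + C)/(C + C) = 6 - 2*2*C/(2*C) = 6 - 2*2*C*1/(2*C) = 6 - 2*1 = 6 - 2 = 4)
z(G(-2))*(-7) = 4*(-7) = -28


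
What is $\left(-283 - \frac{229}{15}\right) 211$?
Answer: $- \frac{944014}{15} \approx -62934.0$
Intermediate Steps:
$\left(-283 - \frac{229}{15}\right) 211 = \left(- \frac{4474}{15}\right) 211 = - \frac{944014}{15}$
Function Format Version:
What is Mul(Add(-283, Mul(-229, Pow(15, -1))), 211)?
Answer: Rational(-944014, 15) ≈ -62934.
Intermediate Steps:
Mul(Add(-283, Mul(-229, Pow(15, -1))), 211) = Mul(Add(-283, Mul(-229, Rational(1, 15))), 211) = Mul(Add(-283, Rational(-229, 15)), 211) = Mul(Rational(-4474, 15), 211) = Rational(-944014, 15)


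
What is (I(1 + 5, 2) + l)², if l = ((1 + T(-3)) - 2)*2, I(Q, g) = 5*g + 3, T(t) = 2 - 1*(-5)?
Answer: 625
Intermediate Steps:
T(t) = 7 (T(t) = 2 + 5 = 7)
I(Q, g) = 3 + 5*g
l = 12 (l = ((1 + 7) - 2)*2 = (8 - 2)*2 = 6*2 = 12)
(I(1 + 5, 2) + l)² = ((3 + 5*2) + 12)² = ((3 + 10) + 12)² = (13 + 12)² = 25² = 625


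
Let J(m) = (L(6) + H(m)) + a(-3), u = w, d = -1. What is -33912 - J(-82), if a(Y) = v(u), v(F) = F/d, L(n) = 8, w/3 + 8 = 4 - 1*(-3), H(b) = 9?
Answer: -33932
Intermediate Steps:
w = -3 (w = -24 + 3*(4 - 1*(-3)) = -24 + 3*(4 + 3) = -24 + 3*7 = -24 + 21 = -3)
u = -3
v(F) = -F (v(F) = F/(-1) = F*(-1) = -F)
a(Y) = 3 (a(Y) = -1*(-3) = 3)
J(m) = 20 (J(m) = (8 + 9) + 3 = 17 + 3 = 20)
-33912 - J(-82) = -33912 - 1*20 = -33912 - 20 = -33932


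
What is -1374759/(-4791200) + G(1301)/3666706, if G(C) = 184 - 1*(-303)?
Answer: 2521585194127/8783960893600 ≈ 0.28707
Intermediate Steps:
G(C) = 487 (G(C) = 184 + 303 = 487)
-1374759/(-4791200) + G(1301)/3666706 = -1374759/(-4791200) + 487/3666706 = -1374759*(-1/4791200) + 487*(1/3666706) = 1374759/4791200 + 487/3666706 = 2521585194127/8783960893600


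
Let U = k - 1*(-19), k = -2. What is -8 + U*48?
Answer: 808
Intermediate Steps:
U = 17 (U = -2 - 1*(-19) = -2 + 19 = 17)
-8 + U*48 = -8 + 17*48 = -8 + 816 = 808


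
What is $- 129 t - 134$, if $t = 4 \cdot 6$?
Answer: $-3230$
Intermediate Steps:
$t = 24$
$- 129 t - 134 = \left(-129\right) 24 - 134 = -3096 - 134 = -3230$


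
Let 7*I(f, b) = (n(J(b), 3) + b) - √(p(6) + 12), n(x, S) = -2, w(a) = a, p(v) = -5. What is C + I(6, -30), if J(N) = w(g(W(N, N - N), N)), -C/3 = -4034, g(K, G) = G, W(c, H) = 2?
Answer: 84682/7 - √7/7 ≈ 12097.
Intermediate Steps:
C = 12102 (C = -3*(-4034) = 12102)
J(N) = N
I(f, b) = -2/7 - √7/7 + b/7 (I(f, b) = ((-2 + b) - √(-5 + 12))/7 = ((-2 + b) - √7)/7 = (-2 + b - √7)/7 = -2/7 - √7/7 + b/7)
C + I(6, -30) = 12102 + (-2/7 - √7/7 + (⅐)*(-30)) = 12102 + (-2/7 - √7/7 - 30/7) = 12102 + (-32/7 - √7/7) = 84682/7 - √7/7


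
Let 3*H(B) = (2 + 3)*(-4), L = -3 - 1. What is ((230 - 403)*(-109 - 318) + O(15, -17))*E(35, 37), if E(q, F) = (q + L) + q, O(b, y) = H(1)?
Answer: 4875046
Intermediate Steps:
L = -4
H(B) = -20/3 (H(B) = ((2 + 3)*(-4))/3 = (5*(-4))/3 = (1/3)*(-20) = -20/3)
O(b, y) = -20/3
E(q, F) = -4 + 2*q (E(q, F) = (q - 4) + q = (-4 + q) + q = -4 + 2*q)
((230 - 403)*(-109 - 318) + O(15, -17))*E(35, 37) = ((230 - 403)*(-109 - 318) - 20/3)*(-4 + 2*35) = (-173*(-427) - 20/3)*(-4 + 70) = (73871 - 20/3)*66 = (221593/3)*66 = 4875046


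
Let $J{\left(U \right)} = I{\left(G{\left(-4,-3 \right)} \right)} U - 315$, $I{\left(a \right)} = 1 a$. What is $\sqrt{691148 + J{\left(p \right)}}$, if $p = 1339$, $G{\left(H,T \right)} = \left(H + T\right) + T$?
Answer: $41 \sqrt{403} \approx 823.07$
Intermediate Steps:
$G{\left(H,T \right)} = H + 2 T$
$I{\left(a \right)} = a$
$J{\left(U \right)} = -315 - 10 U$ ($J{\left(U \right)} = \left(-4 + 2 \left(-3\right)\right) U - 315 = \left(-4 - 6\right) U - 315 = - 10 U - 315 = -315 - 10 U$)
$\sqrt{691148 + J{\left(p \right)}} = \sqrt{691148 - 13705} = \sqrt{677443} = 41 \sqrt{403}$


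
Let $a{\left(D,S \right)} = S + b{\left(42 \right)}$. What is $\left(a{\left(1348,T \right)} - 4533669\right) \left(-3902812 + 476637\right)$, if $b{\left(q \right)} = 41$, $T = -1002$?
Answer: $15536435940250$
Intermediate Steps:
$a{\left(D,S \right)} = 41 + S$ ($a{\left(D,S \right)} = S + 41 = 41 + S$)
$\left(a{\left(1348,T \right)} - 4533669\right) \left(-3902812 + 476637\right) = \left(\left(41 - 1002\right) - 4533669\right) \left(-3902812 + 476637\right) = \left(-961 - 4533669\right) \left(-3426175\right) = \left(-4534630\right) \left(-3426175\right) = 15536435940250$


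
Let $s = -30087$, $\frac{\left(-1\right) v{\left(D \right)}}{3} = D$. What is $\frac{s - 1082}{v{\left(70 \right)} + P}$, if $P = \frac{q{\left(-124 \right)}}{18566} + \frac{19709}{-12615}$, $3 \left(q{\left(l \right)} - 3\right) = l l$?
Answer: $\frac{7300094295210}{49485342269} \approx 147.52$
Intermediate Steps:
$q{\left(l \right)} = 3 + \frac{l^{2}}{3}$ ($q{\left(l \right)} = 3 + \frac{l l}{3} = 3 + \frac{l^{2}}{3}$)
$v{\left(D \right)} = - 3 D$
$P = - \frac{301223369}{234210090}$ ($P = \frac{3 + \frac{\left(-124\right)^{2}}{3}}{18566} + \frac{19709}{-12615} = \left(3 + \frac{1}{3} \cdot 15376\right) \frac{1}{18566} + 19709 \left(- \frac{1}{12615}\right) = \left(3 + \frac{15376}{3}\right) \frac{1}{18566} - \frac{19709}{12615} = \frac{15385}{3} \cdot \frac{1}{18566} - \frac{19709}{12615} = \frac{15385}{55698} - \frac{19709}{12615} = - \frac{301223369}{234210090} \approx -1.2861$)
$\frac{s - 1082}{v{\left(70 \right)} + P} = \frac{-30087 - 1082}{\left(-3\right) 70 - \frac{301223369}{234210090}} = - \frac{31169}{-210 - \frac{301223369}{234210090}} = - \frac{31169}{- \frac{49485342269}{234210090}} = \left(-31169\right) \left(- \frac{234210090}{49485342269}\right) = \frac{7300094295210}{49485342269}$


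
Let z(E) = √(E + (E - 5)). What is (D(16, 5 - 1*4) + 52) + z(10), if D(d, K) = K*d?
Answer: 68 + √15 ≈ 71.873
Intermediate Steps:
z(E) = √(-5 + 2*E) (z(E) = √(E + (-5 + E)) = √(-5 + 2*E))
(D(16, 5 - 1*4) + 52) + z(10) = ((5 - 1*4)*16 + 52) + √(-5 + 2*10) = ((5 - 4)*16 + 52) + √(-5 + 20) = (1*16 + 52) + √15 = (16 + 52) + √15 = 68 + √15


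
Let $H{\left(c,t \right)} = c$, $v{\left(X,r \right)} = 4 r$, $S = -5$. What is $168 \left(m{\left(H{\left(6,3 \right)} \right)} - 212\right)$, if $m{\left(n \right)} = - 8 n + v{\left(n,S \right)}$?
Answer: $-47040$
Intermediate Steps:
$m{\left(n \right)} = -20 - 8 n$ ($m{\left(n \right)} = - 8 n + 4 \left(-5\right) = - 8 n - 20 = -20 - 8 n$)
$168 \left(m{\left(H{\left(6,3 \right)} \right)} - 212\right) = 168 \left(\left(-20 - 48\right) - 212\right) = 168 \left(-68 - 212\right) = 168 \left(-280\right) = -47040$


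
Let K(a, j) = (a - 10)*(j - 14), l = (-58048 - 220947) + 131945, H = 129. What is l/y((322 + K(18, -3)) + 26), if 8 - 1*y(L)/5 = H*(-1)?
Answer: -29410/137 ≈ -214.67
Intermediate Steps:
l = -147050 (l = -278995 + 131945 = -147050)
K(a, j) = (-14 + j)*(-10 + a) (K(a, j) = (-10 + a)*(-14 + j) = (-14 + j)*(-10 + a))
y(L) = 685 (y(L) = 40 - 645*(-1) = 40 - 5*(-129) = 40 + 645 = 685)
l/y((322 + K(18, -3)) + 26) = -147050/685 = -147050*1/685 = -29410/137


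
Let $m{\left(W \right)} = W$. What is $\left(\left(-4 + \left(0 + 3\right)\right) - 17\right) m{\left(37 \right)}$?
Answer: $-666$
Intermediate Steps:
$\left(\left(-4 + \left(0 + 3\right)\right) - 17\right) m{\left(37 \right)} = \left(\left(-4 + \left(0 + 3\right)\right) - 17\right) 37 = \left(\left(-4 + 3\right) - 17\right) 37 = \left(-1 - 17\right) 37 = \left(-18\right) 37 = -666$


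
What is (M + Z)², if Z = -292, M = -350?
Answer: 412164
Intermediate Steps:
(M + Z)² = (-350 - 292)² = (-642)² = 412164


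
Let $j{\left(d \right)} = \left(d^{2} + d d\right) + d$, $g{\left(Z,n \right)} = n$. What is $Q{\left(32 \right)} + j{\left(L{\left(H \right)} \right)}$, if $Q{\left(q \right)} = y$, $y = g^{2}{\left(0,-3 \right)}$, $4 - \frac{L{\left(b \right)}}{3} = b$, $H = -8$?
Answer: $2637$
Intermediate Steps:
$L{\left(b \right)} = 12 - 3 b$
$j{\left(d \right)} = d + 2 d^{2}$ ($j{\left(d \right)} = \left(d^{2} + d^{2}\right) + d = 2 d^{2} + d = d + 2 d^{2}$)
$y = 9$ ($y = \left(-3\right)^{2} = 9$)
$Q{\left(q \right)} = 9$
$Q{\left(32 \right)} + j{\left(L{\left(H \right)} \right)} = 9 + \left(12 - -24\right) \left(1 + 2 \left(12 - -24\right)\right) = 9 + \left(12 + 24\right) \left(1 + 2 \left(12 + 24\right)\right) = 9 + 36 \left(1 + 2 \cdot 36\right) = 9 + 36 \left(1 + 72\right) = 9 + 36 \cdot 73 = 9 + 2628 = 2637$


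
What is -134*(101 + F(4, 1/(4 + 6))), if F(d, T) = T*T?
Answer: -676767/50 ≈ -13535.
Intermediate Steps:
F(d, T) = T²
-134*(101 + F(4, 1/(4 + 6))) = -134*(101 + (1/(4 + 6))²) = -134*(101 + (1/10)²) = -134*(101 + (⅒)²) = -134*(101 + 1/100) = -134*10101/100 = -676767/50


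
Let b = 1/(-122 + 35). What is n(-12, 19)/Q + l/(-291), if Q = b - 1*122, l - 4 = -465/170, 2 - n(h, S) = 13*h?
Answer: -136459369/105024810 ≈ -1.2993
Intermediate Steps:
n(h, S) = 2 - 13*h
b = -1/87 (b = 1/(-87) = -1/87 ≈ -0.011494)
l = 43/34 (l = 4 - 465/170 = 4 - 465*1/170 = 4 - 93/34 = 43/34 ≈ 1.2647)
Q = -10615/87 (Q = -1/87 - 1*122 = -1/87 - 122 = -10615/87 ≈ -122.01)
n(-12, 19)/Q + l/(-291) = (2 - 13*(-12))/(-10615/87) + (43/34)/(-291) = (2 + 156)*(-87/10615) + (43/34)*(-1/291) = 158*(-87/10615) - 43/9894 = -13746/10615 - 43/9894 = -136459369/105024810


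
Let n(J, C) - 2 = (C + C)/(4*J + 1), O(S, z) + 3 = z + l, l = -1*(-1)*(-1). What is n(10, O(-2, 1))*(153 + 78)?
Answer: 17556/41 ≈ 428.20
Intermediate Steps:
l = -1 (l = 1*(-1) = -1)
O(S, z) = -4 + z (O(S, z) = -3 + (z - 1) = -3 + (-1 + z) = -4 + z)
n(J, C) = 2 + 2*C/(1 + 4*J) (n(J, C) = 2 + (C + C)/(4*J + 1) = 2 + (2*C)/(1 + 4*J) = 2 + 2*C/(1 + 4*J))
n(10, O(-2, 1))*(153 + 78) = (2*(1 + (-4 + 1) + 4*10)/(1 + 4*10))*(153 + 78) = (2*(1 - 3 + 40)/(1 + 40))*231 = (2*38/41)*231 = (2*(1/41)*38)*231 = (76/41)*231 = 17556/41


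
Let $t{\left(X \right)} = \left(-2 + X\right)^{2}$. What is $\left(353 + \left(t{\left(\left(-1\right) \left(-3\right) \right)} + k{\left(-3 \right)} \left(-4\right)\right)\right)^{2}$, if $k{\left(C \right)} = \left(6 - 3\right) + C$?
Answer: $125316$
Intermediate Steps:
$k{\left(C \right)} = 3 + C$
$\left(353 + \left(t{\left(\left(-1\right) \left(-3\right) \right)} + k{\left(-3 \right)} \left(-4\right)\right)\right)^{2} = \left(353 + \left(\left(-2 - -3\right)^{2} + \left(3 - 3\right) \left(-4\right)\right)\right)^{2} = \left(353 + \left(\left(-2 + 3\right)^{2} + 0 \left(-4\right)\right)\right)^{2} = \left(353 + \left(1^{2} + 0\right)\right)^{2} = \left(353 + \left(1 + 0\right)\right)^{2} = \left(353 + 1\right)^{2} = 354^{2} = 125316$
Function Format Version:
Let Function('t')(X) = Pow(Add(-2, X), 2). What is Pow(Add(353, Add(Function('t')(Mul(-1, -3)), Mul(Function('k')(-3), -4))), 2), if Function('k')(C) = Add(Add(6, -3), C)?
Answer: 125316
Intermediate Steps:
Function('k')(C) = Add(3, C)
Pow(Add(353, Add(Function('t')(Mul(-1, -3)), Mul(Function('k')(-3), -4))), 2) = Pow(Add(353, Add(Pow(Add(-2, Mul(-1, -3)), 2), Mul(Add(3, -3), -4))), 2) = Pow(Add(353, Add(Pow(Add(-2, 3), 2), Mul(0, -4))), 2) = Pow(Add(353, Add(Pow(1, 2), 0)), 2) = Pow(Add(353, Add(1, 0)), 2) = Pow(Add(353, 1), 2) = Pow(354, 2) = 125316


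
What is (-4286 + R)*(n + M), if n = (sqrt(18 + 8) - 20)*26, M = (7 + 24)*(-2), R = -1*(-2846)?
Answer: 838080 - 37440*sqrt(26) ≈ 6.4717e+5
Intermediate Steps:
R = 2846
M = -62 (M = 31*(-2) = -62)
n = -520 + 26*sqrt(26) (n = (sqrt(26) - 20)*26 = (-20 + sqrt(26))*26 = -520 + 26*sqrt(26) ≈ -387.43)
(-4286 + R)*(n + M) = (-4286 + 2846)*((-520 + 26*sqrt(26)) - 62) = -1440*(-582 + 26*sqrt(26)) = 838080 - 37440*sqrt(26)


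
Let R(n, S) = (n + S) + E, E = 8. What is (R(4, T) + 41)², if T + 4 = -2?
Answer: 2209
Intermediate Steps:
T = -6 (T = -4 - 2 = -6)
R(n, S) = 8 + S + n (R(n, S) = (n + S) + 8 = (S + n) + 8 = 8 + S + n)
(R(4, T) + 41)² = ((8 - 6 + 4) + 41)² = (6 + 41)² = 47² = 2209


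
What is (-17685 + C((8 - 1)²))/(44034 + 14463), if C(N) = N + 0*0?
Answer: -17636/58497 ≈ -0.30149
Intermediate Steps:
C(N) = N (C(N) = N + 0 = N)
(-17685 + C((8 - 1)²))/(44034 + 14463) = (-17685 + (8 - 1)²)/(44034 + 14463) = (-17685 + 7²)/58497 = (-17685 + 49)*(1/58497) = -17636*1/58497 = -17636/58497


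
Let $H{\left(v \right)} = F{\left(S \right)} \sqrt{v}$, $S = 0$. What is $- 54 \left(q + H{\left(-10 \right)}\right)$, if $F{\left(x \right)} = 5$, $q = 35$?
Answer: $-1890 - 270 i \sqrt{10} \approx -1890.0 - 853.82 i$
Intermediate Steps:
$H{\left(v \right)} = 5 \sqrt{v}$
$- 54 \left(q + H{\left(-10 \right)}\right) = - 54 \left(35 + 5 \sqrt{-10}\right) = - 54 \left(35 + 5 i \sqrt{10}\right) = -1890 - 270 i \sqrt{10}$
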